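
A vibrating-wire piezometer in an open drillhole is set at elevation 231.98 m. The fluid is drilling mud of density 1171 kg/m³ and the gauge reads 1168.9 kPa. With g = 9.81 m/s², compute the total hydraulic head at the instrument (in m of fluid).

h ≈ 333.73 m

ψ = P/(ρg) = 1168.9×1000 / (1171 × 9.81) = 101.75 m.
h = z + ψ = 231.98 + 101.75 = 333.73 m.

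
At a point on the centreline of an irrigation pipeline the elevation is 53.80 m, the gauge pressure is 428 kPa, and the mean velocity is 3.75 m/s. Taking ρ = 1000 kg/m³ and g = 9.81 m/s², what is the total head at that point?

Pressure head ψ = P/(ρg) = 428×1000 / (1000 × 9.81) = 43.63 m.
Velocity head = v²/(2g) = 3.75² / (2 × 9.81) = 0.717 m.
h = z + ψ + v²/(2g) = 53.80 + 43.63 + 0.717 = 98.15 m.

h ≈ 98.15 m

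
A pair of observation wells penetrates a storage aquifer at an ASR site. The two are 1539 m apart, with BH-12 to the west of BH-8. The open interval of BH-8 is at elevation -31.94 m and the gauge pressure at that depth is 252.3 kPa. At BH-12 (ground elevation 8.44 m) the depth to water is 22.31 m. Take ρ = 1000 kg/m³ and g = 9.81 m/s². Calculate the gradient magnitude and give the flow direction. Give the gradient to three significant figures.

i ≈ 0.00497; groundwater flows toward the west

Pressure head at BH-8: ψ = P/(ρg) = 252.3×1000 / (1000 × 9.81) = 25.72 m.
Total head at BH-8: h = z + ψ = -31.94 + 25.72 = -6.22 m.
Total head at BH-12: h = 8.44 − 22.31 = -13.87 m.
Head difference: h(BH-8) − h(BH-12) = -6.22 − (-13.87) = 7.65 m.
Hydraulic gradient: i = |Δh| / L = 7.65 / 1539 = 0.00497.
Flow is from higher to lower head: from BH-8 toward BH-12, i.e. toward the west.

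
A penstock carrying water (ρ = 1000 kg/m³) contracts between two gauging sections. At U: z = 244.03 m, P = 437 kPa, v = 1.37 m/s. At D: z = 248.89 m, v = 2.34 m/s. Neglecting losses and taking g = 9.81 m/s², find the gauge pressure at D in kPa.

P₂ ≈ 388 kPa

Pressure head at U: ψ₁ = P₁/(ρg) = 437×1000 / (1000 × 9.81) = 44.55 m.
Velocity heads: v₁²/2g = 1.37²/19.62 = 0.096 m; v₂²/2g = 2.34²/19.62 = 0.279 m.
Total head H = z₁ + ψ₁ + v₁²/2g = 244.03 + 44.55 + 0.096 = 288.68 m.
ψ₂ = H − z₂ − v₂²/2g = 288.68 − 248.89 − 0.279 = 39.51 m.
P₂ = ρgψ₂ = 1000 × 9.81 × 39.51 ≈ 388 kPa.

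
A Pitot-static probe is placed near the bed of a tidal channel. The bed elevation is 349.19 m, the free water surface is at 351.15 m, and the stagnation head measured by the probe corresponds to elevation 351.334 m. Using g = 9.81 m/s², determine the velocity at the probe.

Near the bed, under hydrostatic conditions, the piezometric head (z + ψ) equals the free-surface elevation, 351.15 m.
Velocity head = total − piezometric = 351.334 − 351.15 = 0.184 m.
v = √(2g·h_v) = √(2 × 9.81 × 0.184) = 1.90 m/s.

v ≈ 1.90 m/s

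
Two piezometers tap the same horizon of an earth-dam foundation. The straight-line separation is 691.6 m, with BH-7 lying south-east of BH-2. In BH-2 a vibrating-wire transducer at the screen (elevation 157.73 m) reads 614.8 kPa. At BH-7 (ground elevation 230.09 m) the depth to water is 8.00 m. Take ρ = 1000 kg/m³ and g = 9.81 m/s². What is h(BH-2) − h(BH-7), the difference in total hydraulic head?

Δh ≈ -1.69 m

Pressure head at BH-2: ψ = P/(ρg) = 614.8×1000 / (1000 × 9.81) = 62.67 m.
Total head at BH-2: h = z + ψ = 157.73 + 62.67 = 220.40 m.
Total head at BH-7: h = 230.09 − 8.00 = 222.09 m.
Head difference: h(BH-2) − h(BH-7) = 220.40 − 222.09 = -1.69 m.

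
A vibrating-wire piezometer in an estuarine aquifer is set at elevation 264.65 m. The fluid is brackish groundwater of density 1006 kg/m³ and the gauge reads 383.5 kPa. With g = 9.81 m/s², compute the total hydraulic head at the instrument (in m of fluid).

ψ = P/(ρg) = 383.5×1000 / (1006 × 9.81) = 38.86 m.
h = z + ψ = 264.65 + 38.86 = 303.51 m.

h ≈ 303.51 m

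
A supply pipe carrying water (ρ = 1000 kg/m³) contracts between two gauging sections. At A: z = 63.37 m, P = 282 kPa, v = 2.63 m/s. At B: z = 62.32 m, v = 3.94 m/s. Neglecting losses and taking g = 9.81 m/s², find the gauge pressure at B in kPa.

Pressure head at A: ψ₁ = P₁/(ρg) = 282×1000 / (1000 × 9.81) = 28.75 m.
Velocity heads: v₁²/2g = 2.63²/19.62 = 0.353 m; v₂²/2g = 3.94²/19.62 = 0.791 m.
Total head H = z₁ + ψ₁ + v₁²/2g = 63.37 + 28.75 + 0.353 = 92.47 m.
ψ₂ = H − z₂ − v₂²/2g = 92.47 − 62.32 − 0.791 = 29.36 m.
P₂ = ρgψ₂ = 1000 × 9.81 × 29.36 ≈ 288 kPa.

P₂ ≈ 288 kPa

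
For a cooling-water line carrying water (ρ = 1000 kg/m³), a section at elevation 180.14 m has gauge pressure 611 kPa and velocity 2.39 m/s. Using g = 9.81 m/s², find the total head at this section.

Pressure head ψ = P/(ρg) = 611×1000 / (1000 × 9.81) = 62.28 m.
Velocity head = v²/(2g) = 2.39² / (2 × 9.81) = 0.291 m.
h = z + ψ + v²/(2g) = 180.14 + 62.28 + 0.291 = 242.71 m.

h ≈ 242.71 m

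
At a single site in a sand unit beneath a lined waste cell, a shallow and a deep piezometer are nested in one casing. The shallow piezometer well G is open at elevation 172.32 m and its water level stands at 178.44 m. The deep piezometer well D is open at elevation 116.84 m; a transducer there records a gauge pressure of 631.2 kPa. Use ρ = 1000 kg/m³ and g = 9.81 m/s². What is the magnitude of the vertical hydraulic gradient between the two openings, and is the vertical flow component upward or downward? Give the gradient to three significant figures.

|i_v| ≈ 0.0494; vertical flow is upward

Total head at well G: h = 178.44 m (water level in the standpipe).
Pressure head at well D: ψ = P/(ρg) = 631.2×1000 / (1000 × 9.81) = 64.34 m.
Total head at well D: h = z + ψ = 116.84 + 64.34 = 181.18 m.
Δh = h(well G) − h(well D) = 178.44 − 181.18 = -2.74 m.
Vertical separation Δz = 172.32 − 116.84 = 55.48 m.
|i_v| = |Δh| / Δz = 2.74 / 55.48 = 0.0494.
Head is higher in the deep piezometer, so vertical flow is upward (discharge condition).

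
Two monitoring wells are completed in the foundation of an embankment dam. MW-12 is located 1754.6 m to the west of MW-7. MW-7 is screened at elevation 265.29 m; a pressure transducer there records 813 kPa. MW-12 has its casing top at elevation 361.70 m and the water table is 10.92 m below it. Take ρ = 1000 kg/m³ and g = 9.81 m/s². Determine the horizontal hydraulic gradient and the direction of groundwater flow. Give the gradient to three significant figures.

i ≈ 0.00149; groundwater flows toward the east

Pressure head at MW-7: ψ = P/(ρg) = 813×1000 / (1000 × 9.81) = 82.87 m.
Total head at MW-7: h = z + ψ = 265.29 + 82.87 = 348.16 m.
Total head at MW-12: h = 361.70 − 10.92 = 350.78 m.
Head difference: h(MW-7) − h(MW-12) = 348.16 − 350.78 = -2.62 m.
Hydraulic gradient: i = |Δh| / L = 2.62 / 1754.6 = 0.00149.
Flow is from higher to lower head: from MW-12 toward MW-7, i.e. toward the east.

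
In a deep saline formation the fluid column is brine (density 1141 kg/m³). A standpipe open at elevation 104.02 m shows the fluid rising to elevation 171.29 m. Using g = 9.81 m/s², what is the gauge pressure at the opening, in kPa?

P ≈ 753 kPa

Pressure head ψ = h − z = 171.29 − 104.02 = 67.27 m.
P = ρgψ = 1141 × 9.81 × 67.27 = 752967 Pa ≈ 753 kPa.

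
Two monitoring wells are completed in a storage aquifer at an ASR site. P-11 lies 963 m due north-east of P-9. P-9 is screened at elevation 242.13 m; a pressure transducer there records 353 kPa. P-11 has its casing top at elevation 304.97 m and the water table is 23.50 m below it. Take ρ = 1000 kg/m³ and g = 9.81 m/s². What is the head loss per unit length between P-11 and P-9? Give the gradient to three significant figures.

i ≈ 0.00349 m/m

Pressure head at P-9: ψ = P/(ρg) = 353×1000 / (1000 × 9.81) = 35.98 m.
Total head at P-9: h = z + ψ = 242.13 + 35.98 = 278.11 m.
Total head at P-11: h = 304.97 − 23.50 = 281.47 m.
Head difference: h(P-9) − h(P-11) = 278.11 − 281.47 = -3.36 m.
Hydraulic gradient: i = |Δh| / L = 3.36 / 963 = 0.00349.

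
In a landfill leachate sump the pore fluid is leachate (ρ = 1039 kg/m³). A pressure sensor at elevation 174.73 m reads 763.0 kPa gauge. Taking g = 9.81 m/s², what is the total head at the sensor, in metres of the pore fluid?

ψ = P/(ρg) = 763.0×1000 / (1039 × 9.81) = 74.86 m.
h = z + ψ = 174.73 + 74.86 = 249.59 m.

h ≈ 249.59 m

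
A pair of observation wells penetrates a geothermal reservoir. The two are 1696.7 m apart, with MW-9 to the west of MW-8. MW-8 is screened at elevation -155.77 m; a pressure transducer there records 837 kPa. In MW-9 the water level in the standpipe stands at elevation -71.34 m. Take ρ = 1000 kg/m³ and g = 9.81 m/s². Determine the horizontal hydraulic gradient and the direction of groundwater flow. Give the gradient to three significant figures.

i ≈ 0.000525; groundwater flows toward the west

Pressure head at MW-8: ψ = P/(ρg) = 837×1000 / (1000 × 9.81) = 85.32 m.
Total head at MW-8: h = z + ψ = -155.77 + 85.32 = -70.45 m.
Total head at MW-9: h = -71.34 m (water level in the piezometer is the total head).
Head difference: h(MW-8) − h(MW-9) = -70.45 − (-71.34) = 0.89 m.
Hydraulic gradient: i = |Δh| / L = 0.89 / 1696.7 = 0.000525.
Flow is from higher to lower head: from MW-8 toward MW-9, i.e. toward the west.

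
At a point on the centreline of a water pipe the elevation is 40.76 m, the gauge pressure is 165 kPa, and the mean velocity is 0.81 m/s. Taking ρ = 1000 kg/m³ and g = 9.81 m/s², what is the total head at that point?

h ≈ 57.61 m

Pressure head ψ = P/(ρg) = 165×1000 / (1000 × 9.81) = 16.82 m.
Velocity head = v²/(2g) = 0.81² / (2 × 9.81) = 0.033 m.
h = z + ψ + v²/(2g) = 40.76 + 16.82 + 0.033 = 57.61 m.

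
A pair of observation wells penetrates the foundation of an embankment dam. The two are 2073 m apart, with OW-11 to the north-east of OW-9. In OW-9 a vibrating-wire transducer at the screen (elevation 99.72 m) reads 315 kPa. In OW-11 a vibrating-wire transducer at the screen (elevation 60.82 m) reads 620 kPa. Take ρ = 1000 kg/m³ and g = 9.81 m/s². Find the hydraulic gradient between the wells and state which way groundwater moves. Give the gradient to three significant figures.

Pressure head at OW-9: ψ = P/(ρg) = 315×1000 / (1000 × 9.81) = 32.11 m.
Total head at OW-9: h = z + ψ = 99.72 + 32.11 = 131.83 m.
Pressure head at OW-11: ψ = P/(ρg) = 620×1000 / (1000 × 9.81) = 63.20 m.
Total head at OW-11: h = z + ψ = 60.82 + 63.20 = 124.02 m.
Head difference: h(OW-9) − h(OW-11) = 131.83 − 124.02 = 7.81 m.
Hydraulic gradient: i = |Δh| / L = 7.81 / 2073 = 0.00377.
Flow is from higher to lower head: from OW-9 toward OW-11, i.e. toward the north-east.

i ≈ 0.00377; groundwater flows toward the north-east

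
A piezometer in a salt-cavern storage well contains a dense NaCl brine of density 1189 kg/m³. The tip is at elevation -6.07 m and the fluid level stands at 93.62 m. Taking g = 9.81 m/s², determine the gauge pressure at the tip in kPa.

P ≈ 1160 kPa

Pressure head ψ = h − z = 93.62 − (-6.07) = 99.69 m.
P = ρgψ = 1189 × 9.81 × 99.69 = 1162793 Pa ≈ 1160 kPa.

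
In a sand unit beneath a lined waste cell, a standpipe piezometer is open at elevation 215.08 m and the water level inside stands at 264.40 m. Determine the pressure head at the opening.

Total head h = 264.40 m (the water-surface elevation in the piezometer).
Pressure head ψ = h − z = 264.40 − 215.08 = 49.32 m.

ψ ≈ 49.32 m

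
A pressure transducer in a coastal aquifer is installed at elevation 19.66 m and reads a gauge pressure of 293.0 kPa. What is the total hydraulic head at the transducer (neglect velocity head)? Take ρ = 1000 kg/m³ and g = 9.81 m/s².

h ≈ 49.53 m

ψ = P/(ρg) = 293.0×1000 / (1000 × 9.81) = 29.87 m.
h = z + ψ = 19.66 + 29.87 = 49.53 m.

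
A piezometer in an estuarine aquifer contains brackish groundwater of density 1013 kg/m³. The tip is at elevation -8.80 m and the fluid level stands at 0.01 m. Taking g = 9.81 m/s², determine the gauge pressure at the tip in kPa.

Pressure head ψ = h − z = 0.01 − (-8.80) = 8.81 m.
P = ρgψ = 1013 × 9.81 × 8.81 = 87550 Pa ≈ 87.5 kPa.

P ≈ 87.5 kPa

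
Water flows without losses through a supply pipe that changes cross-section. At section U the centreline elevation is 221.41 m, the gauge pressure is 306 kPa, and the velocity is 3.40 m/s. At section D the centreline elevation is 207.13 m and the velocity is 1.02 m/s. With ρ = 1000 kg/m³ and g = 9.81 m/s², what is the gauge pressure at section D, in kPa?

P₂ ≈ 451 kPa

Pressure head at U: ψ₁ = P₁/(ρg) = 306×1000 / (1000 × 9.81) = 31.19 m.
Velocity heads: v₁²/2g = 3.40²/19.62 = 0.589 m; v₂²/2g = 1.02²/19.62 = 0.053 m.
Total head H = z₁ + ψ₁ + v₁²/2g = 221.41 + 31.19 + 0.589 = 253.19 m.
ψ₂ = H − z₂ − v₂²/2g = 253.19 − 207.13 − 0.053 = 46.01 m.
P₂ = ρgψ₂ = 1000 × 9.81 × 46.01 ≈ 451 kPa.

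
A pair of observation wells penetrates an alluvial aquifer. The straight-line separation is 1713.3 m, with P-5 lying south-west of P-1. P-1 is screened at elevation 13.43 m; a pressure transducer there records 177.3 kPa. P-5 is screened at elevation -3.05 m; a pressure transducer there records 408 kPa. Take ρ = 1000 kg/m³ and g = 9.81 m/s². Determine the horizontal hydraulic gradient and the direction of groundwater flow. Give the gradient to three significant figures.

Pressure head at P-1: ψ = P/(ρg) = 177.3×1000 / (1000 × 9.81) = 18.07 m.
Total head at P-1: h = z + ψ = 13.43 + 18.07 = 31.50 m.
Pressure head at P-5: ψ = P/(ρg) = 408×1000 / (1000 × 9.81) = 41.59 m.
Total head at P-5: h = z + ψ = -3.05 + 41.59 = 38.54 m.
Head difference: h(P-1) − h(P-5) = 31.50 − 38.54 = -7.04 m.
Hydraulic gradient: i = |Δh| / L = 7.04 / 1713.3 = 0.00411.
Flow is from higher to lower head: from P-5 toward P-1, i.e. toward the north-east.

i ≈ 0.00411; groundwater flows toward the north-east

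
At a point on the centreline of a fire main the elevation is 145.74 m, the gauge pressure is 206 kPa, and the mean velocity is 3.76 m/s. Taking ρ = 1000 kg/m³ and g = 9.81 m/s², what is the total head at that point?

h ≈ 167.46 m

Pressure head ψ = P/(ρg) = 206×1000 / (1000 × 9.81) = 21.00 m.
Velocity head = v²/(2g) = 3.76² / (2 × 9.81) = 0.721 m.
h = z + ψ + v²/(2g) = 145.74 + 21.00 + 0.721 = 167.46 m.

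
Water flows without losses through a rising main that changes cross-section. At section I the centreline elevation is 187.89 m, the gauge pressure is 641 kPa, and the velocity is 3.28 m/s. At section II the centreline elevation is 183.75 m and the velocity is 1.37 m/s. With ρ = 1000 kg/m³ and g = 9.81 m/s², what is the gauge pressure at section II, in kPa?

Pressure head at I: ψ₁ = P₁/(ρg) = 641×1000 / (1000 × 9.81) = 65.34 m.
Velocity heads: v₁²/2g = 3.28²/19.62 = 0.548 m; v₂²/2g = 1.37²/19.62 = 0.096 m.
Total head H = z₁ + ψ₁ + v₁²/2g = 187.89 + 65.34 + 0.548 = 253.78 m.
ψ₂ = H − z₂ − v₂²/2g = 253.78 − 183.75 − 0.096 = 69.93 m.
P₂ = ρgψ₂ = 1000 × 9.81 × 69.93 ≈ 686 kPa.

P₂ ≈ 686 kPa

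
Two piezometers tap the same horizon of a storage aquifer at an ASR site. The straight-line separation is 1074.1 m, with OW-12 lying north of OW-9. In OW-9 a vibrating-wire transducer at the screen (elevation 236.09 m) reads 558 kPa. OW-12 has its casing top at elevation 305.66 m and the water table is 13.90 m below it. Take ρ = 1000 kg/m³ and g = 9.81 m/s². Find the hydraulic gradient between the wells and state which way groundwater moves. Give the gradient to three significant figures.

Pressure head at OW-9: ψ = P/(ρg) = 558×1000 / (1000 × 9.81) = 56.88 m.
Total head at OW-9: h = z + ψ = 236.09 + 56.88 = 292.97 m.
Total head at OW-12: h = 305.66 − 13.90 = 291.76 m.
Head difference: h(OW-9) − h(OW-12) = 292.97 − 291.76 = 1.21 m.
Hydraulic gradient: i = |Δh| / L = 1.21 / 1074.1 = 0.00113.
Flow is from higher to lower head: from OW-9 toward OW-12, i.e. toward the north.

i ≈ 0.00113; groundwater flows toward the north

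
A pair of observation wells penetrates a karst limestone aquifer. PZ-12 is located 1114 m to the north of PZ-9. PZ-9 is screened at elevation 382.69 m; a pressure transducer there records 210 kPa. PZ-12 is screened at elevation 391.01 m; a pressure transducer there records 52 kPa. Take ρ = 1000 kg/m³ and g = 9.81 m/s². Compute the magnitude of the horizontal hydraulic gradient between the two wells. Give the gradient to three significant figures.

Pressure head at PZ-9: ψ = P/(ρg) = 210×1000 / (1000 × 9.81) = 21.41 m.
Total head at PZ-9: h = z + ψ = 382.69 + 21.41 = 404.10 m.
Pressure head at PZ-12: ψ = P/(ρg) = 52×1000 / (1000 × 9.81) = 5.30 m.
Total head at PZ-12: h = z + ψ = 391.01 + 5.30 = 396.31 m.
Head difference: h(PZ-9) − h(PZ-12) = 404.10 − 396.31 = 7.79 m.
Hydraulic gradient: i = |Δh| / L = 7.79 / 1114 = 0.00699.

i ≈ 0.00699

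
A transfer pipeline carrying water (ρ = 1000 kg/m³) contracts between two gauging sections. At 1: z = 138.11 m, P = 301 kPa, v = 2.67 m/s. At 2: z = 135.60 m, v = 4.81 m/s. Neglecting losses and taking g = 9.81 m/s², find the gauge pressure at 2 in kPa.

Pressure head at 1: ψ₁ = P₁/(ρg) = 301×1000 / (1000 × 9.81) = 30.68 m.
Velocity heads: v₁²/2g = 2.67²/19.62 = 0.363 m; v₂²/2g = 4.81²/19.62 = 1.179 m.
Total head H = z₁ + ψ₁ + v₁²/2g = 138.11 + 30.68 + 0.363 = 169.15 m.
ψ₂ = H − z₂ − v₂²/2g = 169.15 − 135.60 − 1.179 = 32.37 m.
P₂ = ρgψ₂ = 1000 × 9.81 × 32.37 ≈ 318 kPa.

P₂ ≈ 318 kPa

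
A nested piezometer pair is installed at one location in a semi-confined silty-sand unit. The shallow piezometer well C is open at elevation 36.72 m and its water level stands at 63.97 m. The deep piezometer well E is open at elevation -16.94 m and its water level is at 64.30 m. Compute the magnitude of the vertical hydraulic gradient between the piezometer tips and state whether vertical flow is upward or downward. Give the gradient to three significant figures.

|i_v| ≈ 0.00615; vertical flow is upward

Total head at well C: h = 63.97 m (water level in the standpipe).
Total head at well E: h = 64.30 m.
Δh = h(well C) − h(well E) = 63.97 − 64.30 = -0.33 m.
Vertical separation Δz = 36.72 − (-16.94) = 53.66 m.
|i_v| = |Δh| / Δz = 0.33 / 53.66 = 0.00615.
Head is higher in the deep piezometer, so vertical flow is upward (discharge condition).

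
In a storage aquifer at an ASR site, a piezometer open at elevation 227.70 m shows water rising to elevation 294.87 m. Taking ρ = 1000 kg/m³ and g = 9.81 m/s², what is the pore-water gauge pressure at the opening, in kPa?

Pressure head ψ = h − z = 294.87 − 227.70 = 67.17 m.
P = ρgψ = 1000 × 9.81 × 67.17 = 658938 Pa ≈ 659 kPa.

P ≈ 659 kPa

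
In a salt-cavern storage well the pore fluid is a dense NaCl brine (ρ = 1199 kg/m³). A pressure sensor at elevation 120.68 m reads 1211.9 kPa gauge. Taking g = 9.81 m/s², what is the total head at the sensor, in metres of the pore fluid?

h ≈ 223.71 m

ψ = P/(ρg) = 1211.9×1000 / (1199 × 9.81) = 103.03 m.
h = z + ψ = 120.68 + 103.03 = 223.71 m.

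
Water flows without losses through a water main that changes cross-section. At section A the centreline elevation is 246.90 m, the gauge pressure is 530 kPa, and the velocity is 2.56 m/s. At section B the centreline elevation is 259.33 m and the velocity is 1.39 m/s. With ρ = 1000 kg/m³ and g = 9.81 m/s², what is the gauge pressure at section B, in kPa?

P₂ ≈ 410 kPa

Pressure head at A: ψ₁ = P₁/(ρg) = 530×1000 / (1000 × 9.81) = 54.03 m.
Velocity heads: v₁²/2g = 2.56²/19.62 = 0.334 m; v₂²/2g = 1.39²/19.62 = 0.098 m.
Total head H = z₁ + ψ₁ + v₁²/2g = 246.90 + 54.03 + 0.334 = 301.26 m.
ψ₂ = H − z₂ − v₂²/2g = 301.26 − 259.33 − 0.098 = 41.83 m.
P₂ = ρgψ₂ = 1000 × 9.81 × 41.83 ≈ 410 kPa.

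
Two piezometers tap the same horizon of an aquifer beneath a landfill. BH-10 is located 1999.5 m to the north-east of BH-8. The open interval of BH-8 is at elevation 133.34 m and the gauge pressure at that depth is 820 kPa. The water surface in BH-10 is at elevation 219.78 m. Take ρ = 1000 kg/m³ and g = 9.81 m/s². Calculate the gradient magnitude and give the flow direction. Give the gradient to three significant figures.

Pressure head at BH-8: ψ = P/(ρg) = 820×1000 / (1000 × 9.81) = 83.59 m.
Total head at BH-8: h = z + ψ = 133.34 + 83.59 = 216.93 m.
Total head at BH-10: h = 219.78 m (water level in the piezometer is the total head).
Head difference: h(BH-8) − h(BH-10) = 216.93 − 219.78 = -2.85 m.
Hydraulic gradient: i = |Δh| / L = 2.85 / 1999.5 = 0.00143.
Flow is from higher to lower head: from BH-10 toward BH-8, i.e. toward the south-west.

i ≈ 0.00143; groundwater flows toward the south-west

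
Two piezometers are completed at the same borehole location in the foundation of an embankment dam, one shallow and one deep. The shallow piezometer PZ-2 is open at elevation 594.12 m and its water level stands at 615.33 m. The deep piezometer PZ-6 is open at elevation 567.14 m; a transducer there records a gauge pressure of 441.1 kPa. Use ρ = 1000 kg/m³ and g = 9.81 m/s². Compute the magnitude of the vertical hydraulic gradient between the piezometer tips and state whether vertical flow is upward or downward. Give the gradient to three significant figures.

|i_v| ≈ 0.120; vertical flow is downward

Total head at PZ-2: h = 615.33 m (water level in the standpipe).
Pressure head at PZ-6: ψ = P/(ρg) = 441.1×1000 / (1000 × 9.81) = 44.96 m.
Total head at PZ-6: h = z + ψ = 567.14 + 44.96 = 612.10 m.
Δh = h(PZ-2) − h(PZ-6) = 615.33 − 612.10 = 3.23 m.
Vertical separation Δz = 594.12 − 567.14 = 26.98 m.
|i_v| = |Δh| / Δz = 3.23 / 26.98 = 0.120.
Head is higher in the shallow piezometer, so vertical flow is downward (recharge condition).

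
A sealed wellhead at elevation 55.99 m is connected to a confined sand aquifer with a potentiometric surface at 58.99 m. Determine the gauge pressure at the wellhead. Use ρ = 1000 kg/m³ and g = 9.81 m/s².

Head above the cap: Δh = 58.99 − 55.99 = 3.00 m.
P = ρgΔh = 1000 × 9.81 × 3.00 = 29430 Pa ≈ 29.4 kPa.

P ≈ 29.4 kPa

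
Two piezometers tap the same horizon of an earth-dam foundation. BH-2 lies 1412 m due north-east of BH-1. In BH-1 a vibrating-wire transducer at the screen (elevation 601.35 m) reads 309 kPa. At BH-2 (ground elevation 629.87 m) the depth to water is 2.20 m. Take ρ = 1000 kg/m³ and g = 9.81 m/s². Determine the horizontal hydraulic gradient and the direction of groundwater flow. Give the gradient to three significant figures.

i ≈ 0.00367; groundwater flows toward the north-east

Pressure head at BH-1: ψ = P/(ρg) = 309×1000 / (1000 × 9.81) = 31.50 m.
Total head at BH-1: h = z + ψ = 601.35 + 31.50 = 632.85 m.
Total head at BH-2: h = 629.87 − 2.20 = 627.67 m.
Head difference: h(BH-1) − h(BH-2) = 632.85 − 627.67 = 5.18 m.
Hydraulic gradient: i = |Δh| / L = 5.18 / 1412 = 0.00367.
Flow is from higher to lower head: from BH-1 toward BH-2, i.e. toward the north-east.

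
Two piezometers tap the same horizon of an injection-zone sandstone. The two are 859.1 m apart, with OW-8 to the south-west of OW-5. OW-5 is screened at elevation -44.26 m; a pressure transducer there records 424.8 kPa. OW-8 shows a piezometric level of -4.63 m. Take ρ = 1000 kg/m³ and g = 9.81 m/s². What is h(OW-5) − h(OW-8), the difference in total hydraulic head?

Pressure head at OW-5: ψ = P/(ρg) = 424.8×1000 / (1000 × 9.81) = 43.30 m.
Total head at OW-5: h = z + ψ = -44.26 + 43.30 = -0.96 m.
Total head at OW-8: h = -4.63 m (water level in the piezometer is the total head).
Head difference: h(OW-5) − h(OW-8) = -0.96 − (-4.63) = 3.67 m.

Δh ≈ 3.67 m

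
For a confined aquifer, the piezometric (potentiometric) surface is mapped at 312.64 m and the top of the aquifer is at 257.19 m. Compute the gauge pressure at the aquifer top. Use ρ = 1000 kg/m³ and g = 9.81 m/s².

Pressure head at the aquifer top: ψ = h − z = 312.64 − 257.19 = 55.45 m.
P = ρgψ = 1000 × 9.81 × 55.45 = 543964 Pa ≈ 544 kPa.

P ≈ 544 kPa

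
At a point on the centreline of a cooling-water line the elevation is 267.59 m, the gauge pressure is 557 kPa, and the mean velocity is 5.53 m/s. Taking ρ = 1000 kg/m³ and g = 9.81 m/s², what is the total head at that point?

Pressure head ψ = P/(ρg) = 557×1000 / (1000 × 9.81) = 56.78 m.
Velocity head = v²/(2g) = 5.53² / (2 × 9.81) = 1.559 m.
h = z + ψ + v²/(2g) = 267.59 + 56.78 + 1.559 = 325.93 m.

h ≈ 325.93 m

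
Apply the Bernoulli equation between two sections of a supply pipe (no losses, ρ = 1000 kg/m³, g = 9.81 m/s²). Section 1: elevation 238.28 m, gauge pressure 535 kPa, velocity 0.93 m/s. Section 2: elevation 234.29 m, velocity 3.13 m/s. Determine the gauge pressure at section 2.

P₂ ≈ 570 kPa

Pressure head at 1: ψ₁ = P₁/(ρg) = 535×1000 / (1000 × 9.81) = 54.54 m.
Velocity heads: v₁²/2g = 0.93²/19.62 = 0.044 m; v₂²/2g = 3.13²/19.62 = 0.499 m.
Total head H = z₁ + ψ₁ + v₁²/2g = 238.28 + 54.54 + 0.044 = 292.86 m.
ψ₂ = H − z₂ − v₂²/2g = 292.86 − 234.29 − 0.499 = 58.07 m.
P₂ = ρgψ₂ = 1000 × 9.81 × 58.07 ≈ 570 kPa.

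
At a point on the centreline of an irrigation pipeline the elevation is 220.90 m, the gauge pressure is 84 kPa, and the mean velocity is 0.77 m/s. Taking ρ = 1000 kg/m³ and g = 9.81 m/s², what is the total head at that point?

h ≈ 229.49 m

Pressure head ψ = P/(ρg) = 84×1000 / (1000 × 9.81) = 8.56 m.
Velocity head = v²/(2g) = 0.77² / (2 × 9.81) = 0.030 m.
h = z + ψ + v²/(2g) = 220.90 + 8.56 + 0.030 = 229.49 m.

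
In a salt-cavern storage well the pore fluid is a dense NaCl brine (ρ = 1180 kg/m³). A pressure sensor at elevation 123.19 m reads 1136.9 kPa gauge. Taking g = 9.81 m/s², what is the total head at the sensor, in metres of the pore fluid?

h ≈ 221.40 m

ψ = P/(ρg) = 1136.9×1000 / (1180 × 9.81) = 98.21 m.
h = z + ψ = 123.19 + 98.21 = 221.40 m.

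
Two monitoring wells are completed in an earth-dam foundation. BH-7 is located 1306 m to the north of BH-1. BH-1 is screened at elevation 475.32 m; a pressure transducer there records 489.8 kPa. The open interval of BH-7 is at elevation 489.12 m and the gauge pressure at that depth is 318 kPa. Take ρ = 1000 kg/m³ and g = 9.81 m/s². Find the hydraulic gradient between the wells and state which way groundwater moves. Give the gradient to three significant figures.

Pressure head at BH-1: ψ = P/(ρg) = 489.8×1000 / (1000 × 9.81) = 49.93 m.
Total head at BH-1: h = z + ψ = 475.32 + 49.93 = 525.25 m.
Pressure head at BH-7: ψ = P/(ρg) = 318×1000 / (1000 × 9.81) = 32.42 m.
Total head at BH-7: h = z + ψ = 489.12 + 32.42 = 521.54 m.
Head difference: h(BH-1) − h(BH-7) = 525.25 − 521.54 = 3.71 m.
Hydraulic gradient: i = |Δh| / L = 3.71 / 1306 = 0.00284.
Flow is from higher to lower head: from BH-1 toward BH-7, i.e. toward the north.

i ≈ 0.00284; groundwater flows toward the north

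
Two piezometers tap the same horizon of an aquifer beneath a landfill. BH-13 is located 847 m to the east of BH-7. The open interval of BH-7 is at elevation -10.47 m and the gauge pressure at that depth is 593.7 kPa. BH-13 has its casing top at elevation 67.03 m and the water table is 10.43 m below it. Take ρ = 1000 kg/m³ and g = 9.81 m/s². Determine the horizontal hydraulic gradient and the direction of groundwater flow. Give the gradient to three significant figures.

i ≈ 0.00773; groundwater flows toward the west

Pressure head at BH-7: ψ = P/(ρg) = 593.7×1000 / (1000 × 9.81) = 60.52 m.
Total head at BH-7: h = z + ψ = -10.47 + 60.52 = 50.05 m.
Total head at BH-13: h = 67.03 − 10.43 = 56.60 m.
Head difference: h(BH-7) − h(BH-13) = 50.05 − 56.60 = -6.55 m.
Hydraulic gradient: i = |Δh| / L = 6.55 / 847 = 0.00773.
Flow is from higher to lower head: from BH-13 toward BH-7, i.e. toward the west.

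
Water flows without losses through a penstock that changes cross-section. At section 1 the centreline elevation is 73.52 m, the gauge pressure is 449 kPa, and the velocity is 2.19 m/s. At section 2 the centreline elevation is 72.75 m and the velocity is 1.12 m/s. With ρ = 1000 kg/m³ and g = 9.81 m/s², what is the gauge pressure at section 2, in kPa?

P₂ ≈ 458 kPa

Pressure head at 1: ψ₁ = P₁/(ρg) = 449×1000 / (1000 × 9.81) = 45.77 m.
Velocity heads: v₁²/2g = 2.19²/19.62 = 0.244 m; v₂²/2g = 1.12²/19.62 = 0.064 m.
Total head H = z₁ + ψ₁ + v₁²/2g = 73.52 + 45.77 + 0.244 = 119.53 m.
ψ₂ = H − z₂ − v₂²/2g = 119.53 − 72.75 − 0.064 = 46.72 m.
P₂ = ρgψ₂ = 1000 × 9.81 × 46.72 ≈ 458 kPa.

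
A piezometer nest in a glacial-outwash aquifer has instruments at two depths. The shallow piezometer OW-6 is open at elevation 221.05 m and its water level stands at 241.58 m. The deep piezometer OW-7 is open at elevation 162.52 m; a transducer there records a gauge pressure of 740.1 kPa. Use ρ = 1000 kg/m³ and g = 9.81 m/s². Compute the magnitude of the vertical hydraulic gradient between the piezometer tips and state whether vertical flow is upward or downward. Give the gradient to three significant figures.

|i_v| ≈ 0.0618; vertical flow is downward

Total head at OW-6: h = 241.58 m (water level in the standpipe).
Pressure head at OW-7: ψ = P/(ρg) = 740.1×1000 / (1000 × 9.81) = 75.44 m.
Total head at OW-7: h = z + ψ = 162.52 + 75.44 = 237.96 m.
Δh = h(OW-6) − h(OW-7) = 241.58 − 237.96 = 3.62 m.
Vertical separation Δz = 221.05 − 162.52 = 58.53 m.
|i_v| = |Δh| / Δz = 3.62 / 58.53 = 0.0618.
Head is higher in the shallow piezometer, so vertical flow is downward (recharge condition).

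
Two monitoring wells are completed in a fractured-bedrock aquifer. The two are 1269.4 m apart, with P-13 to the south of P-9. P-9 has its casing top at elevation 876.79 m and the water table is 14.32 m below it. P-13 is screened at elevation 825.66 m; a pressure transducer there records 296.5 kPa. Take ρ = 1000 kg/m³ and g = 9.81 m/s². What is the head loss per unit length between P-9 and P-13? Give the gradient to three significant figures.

Total head at P-9: h = 876.79 − 14.32 = 862.47 m.
Pressure head at P-13: ψ = P/(ρg) = 296.5×1000 / (1000 × 9.81) = 30.22 m.
Total head at P-13: h = z + ψ = 825.66 + 30.22 = 855.88 m.
Head difference: h(P-9) − h(P-13) = 862.47 − 855.88 = 6.59 m.
Hydraulic gradient: i = |Δh| / L = 6.59 / 1269.4 = 0.00519.

i ≈ 0.00519 m/m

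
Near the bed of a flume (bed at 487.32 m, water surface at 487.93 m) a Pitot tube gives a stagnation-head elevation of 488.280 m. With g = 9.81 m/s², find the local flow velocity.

v ≈ 2.62 m/s

Near the bed, under hydrostatic conditions, the piezometric head (z + ψ) equals the free-surface elevation, 487.93 m.
Velocity head = total − piezometric = 488.280 − 487.93 = 0.350 m.
v = √(2g·h_v) = √(2 × 9.81 × 0.350) = 2.62 m/s.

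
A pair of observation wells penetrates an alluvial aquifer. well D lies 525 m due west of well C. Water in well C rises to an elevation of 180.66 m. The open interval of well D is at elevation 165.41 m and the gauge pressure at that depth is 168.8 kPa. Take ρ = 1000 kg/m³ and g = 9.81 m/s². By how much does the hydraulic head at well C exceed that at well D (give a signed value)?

Δh ≈ -1.96 m

Total head at well C: h = 180.66 m (water level in the piezometer is the total head).
Pressure head at well D: ψ = P/(ρg) = 168.8×1000 / (1000 × 9.81) = 17.21 m.
Total head at well D: h = z + ψ = 165.41 + 17.21 = 182.62 m.
Head difference: h(well C) − h(well D) = 180.66 − 182.62 = -1.96 m.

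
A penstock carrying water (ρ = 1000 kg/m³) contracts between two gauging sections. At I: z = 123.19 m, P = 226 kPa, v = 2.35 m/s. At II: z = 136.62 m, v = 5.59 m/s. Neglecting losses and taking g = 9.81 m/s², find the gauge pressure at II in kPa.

Pressure head at I: ψ₁ = P₁/(ρg) = 226×1000 / (1000 × 9.81) = 23.04 m.
Velocity heads: v₁²/2g = 2.35²/19.62 = 0.281 m; v₂²/2g = 5.59²/19.62 = 1.593 m.
Total head H = z₁ + ψ₁ + v₁²/2g = 123.19 + 23.04 + 0.281 = 146.51 m.
ψ₂ = H − z₂ − v₂²/2g = 146.51 − 136.62 − 1.593 = 8.30 m.
P₂ = ρgψ₂ = 1000 × 9.81 × 8.30 ≈ 81.4 kPa.

P₂ ≈ 81.4 kPa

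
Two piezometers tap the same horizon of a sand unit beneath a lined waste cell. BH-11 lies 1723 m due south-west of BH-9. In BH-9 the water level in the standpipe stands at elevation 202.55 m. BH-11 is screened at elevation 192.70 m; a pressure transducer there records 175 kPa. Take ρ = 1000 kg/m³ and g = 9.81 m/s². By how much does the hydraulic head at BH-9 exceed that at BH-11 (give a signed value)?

Total head at BH-9: h = 202.55 m (water level in the piezometer is the total head).
Pressure head at BH-11: ψ = P/(ρg) = 175×1000 / (1000 × 9.81) = 17.84 m.
Total head at BH-11: h = z + ψ = 192.70 + 17.84 = 210.54 m.
Head difference: h(BH-9) − h(BH-11) = 202.55 − 210.54 = -7.99 m.

Δh ≈ -7.99 m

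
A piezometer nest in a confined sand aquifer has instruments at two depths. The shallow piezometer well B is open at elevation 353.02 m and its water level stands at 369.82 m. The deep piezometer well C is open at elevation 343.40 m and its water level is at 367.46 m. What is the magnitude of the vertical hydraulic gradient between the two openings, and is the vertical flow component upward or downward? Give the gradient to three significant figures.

|i_v| ≈ 0.245; vertical flow is downward

Total head at well B: h = 369.82 m (water level in the standpipe).
Total head at well C: h = 367.46 m.
Δh = h(well B) − h(well C) = 369.82 − 367.46 = 2.36 m.
Vertical separation Δz = 353.02 − 343.40 = 9.62 m.
|i_v| = |Δh| / Δz = 2.36 / 9.62 = 0.245.
Head is higher in the shallow piezometer, so vertical flow is downward (recharge condition).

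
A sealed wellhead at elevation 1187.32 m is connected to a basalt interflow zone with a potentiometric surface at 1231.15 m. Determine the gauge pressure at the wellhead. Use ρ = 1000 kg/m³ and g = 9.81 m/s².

Head above the cap: Δh = 1231.15 − 1187.32 = 43.83 m.
P = ρgΔh = 1000 × 9.81 × 43.83 = 429972 Pa ≈ 430 kPa.

P ≈ 430 kPa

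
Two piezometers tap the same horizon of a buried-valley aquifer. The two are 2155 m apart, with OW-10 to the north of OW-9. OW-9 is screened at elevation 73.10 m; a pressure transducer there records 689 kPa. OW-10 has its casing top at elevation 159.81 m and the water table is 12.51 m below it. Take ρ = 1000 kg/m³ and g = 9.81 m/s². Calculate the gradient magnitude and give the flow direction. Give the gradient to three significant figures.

Pressure head at OW-9: ψ = P/(ρg) = 689×1000 / (1000 × 9.81) = 70.23 m.
Total head at OW-9: h = z + ψ = 73.10 + 70.23 = 143.33 m.
Total head at OW-10: h = 159.81 − 12.51 = 147.30 m.
Head difference: h(OW-9) − h(OW-10) = 143.33 − 147.30 = -3.97 m.
Hydraulic gradient: i = |Δh| / L = 3.97 / 2155 = 0.00184.
Flow is from higher to lower head: from OW-10 toward OW-9, i.e. toward the south.

i ≈ 0.00184; groundwater flows toward the south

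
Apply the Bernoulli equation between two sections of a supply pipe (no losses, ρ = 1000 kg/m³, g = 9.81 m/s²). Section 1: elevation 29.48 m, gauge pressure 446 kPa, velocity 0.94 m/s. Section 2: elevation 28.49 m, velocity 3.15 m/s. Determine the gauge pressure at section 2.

P₂ ≈ 451 kPa

Pressure head at 1: ψ₁ = P₁/(ρg) = 446×1000 / (1000 × 9.81) = 45.46 m.
Velocity heads: v₁²/2g = 0.94²/19.62 = 0.045 m; v₂²/2g = 3.15²/19.62 = 0.506 m.
Total head H = z₁ + ψ₁ + v₁²/2g = 29.48 + 45.46 + 0.045 = 74.98 m.
ψ₂ = H − z₂ − v₂²/2g = 74.98 − 28.49 − 0.506 = 45.98 m.
P₂ = ρgψ₂ = 1000 × 9.81 × 45.98 ≈ 451 kPa.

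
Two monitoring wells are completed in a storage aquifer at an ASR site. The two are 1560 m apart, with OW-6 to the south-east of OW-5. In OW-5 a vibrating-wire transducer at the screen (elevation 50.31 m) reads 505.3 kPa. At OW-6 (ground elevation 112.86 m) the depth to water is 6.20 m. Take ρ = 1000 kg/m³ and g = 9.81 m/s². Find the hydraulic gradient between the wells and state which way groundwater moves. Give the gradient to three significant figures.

Pressure head at OW-5: ψ = P/(ρg) = 505.3×1000 / (1000 × 9.81) = 51.51 m.
Total head at OW-5: h = z + ψ = 50.31 + 51.51 = 101.82 m.
Total head at OW-6: h = 112.86 − 6.20 = 106.66 m.
Head difference: h(OW-5) − h(OW-6) = 101.82 − 106.66 = -4.84 m.
Hydraulic gradient: i = |Δh| / L = 4.84 / 1560 = 0.00310.
Flow is from higher to lower head: from OW-6 toward OW-5, i.e. toward the north-west.

i ≈ 0.00310; groundwater flows toward the north-west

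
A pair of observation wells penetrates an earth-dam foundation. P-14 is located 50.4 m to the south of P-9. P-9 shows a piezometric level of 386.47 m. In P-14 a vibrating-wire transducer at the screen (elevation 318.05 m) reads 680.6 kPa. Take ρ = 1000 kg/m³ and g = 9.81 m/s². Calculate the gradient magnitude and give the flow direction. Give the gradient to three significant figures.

i ≈ 0.0190; groundwater flows toward the north

Total head at P-9: h = 386.47 m (water level in the piezometer is the total head).
Pressure head at P-14: ψ = P/(ρg) = 680.6×1000 / (1000 × 9.81) = 69.38 m.
Total head at P-14: h = z + ψ = 318.05 + 69.38 = 387.43 m.
Head difference: h(P-9) − h(P-14) = 386.47 − 387.43 = -0.96 m.
Hydraulic gradient: i = |Δh| / L = 0.96 / 50.4 = 0.0190.
Flow is from higher to lower head: from P-14 toward P-9, i.e. toward the north.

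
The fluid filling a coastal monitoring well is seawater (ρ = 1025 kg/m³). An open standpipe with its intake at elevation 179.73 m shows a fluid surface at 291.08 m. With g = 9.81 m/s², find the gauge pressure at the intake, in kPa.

Pressure head ψ = h − z = 291.08 − 179.73 = 111.35 m.
P = ρgψ = 1025 × 9.81 × 111.35 = 1119652 Pa ≈ 1120 kPa.

P ≈ 1120 kPa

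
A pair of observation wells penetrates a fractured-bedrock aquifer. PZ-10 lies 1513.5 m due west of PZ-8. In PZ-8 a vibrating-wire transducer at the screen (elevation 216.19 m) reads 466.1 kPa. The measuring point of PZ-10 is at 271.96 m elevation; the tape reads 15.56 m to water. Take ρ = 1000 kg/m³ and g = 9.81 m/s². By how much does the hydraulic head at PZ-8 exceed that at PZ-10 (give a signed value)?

Δh ≈ 7.30 m

Pressure head at PZ-8: ψ = P/(ρg) = 466.1×1000 / (1000 × 9.81) = 47.51 m.
Total head at PZ-8: h = z + ψ = 216.19 + 47.51 = 263.70 m.
Total head at PZ-10: h = 271.96 − 15.56 = 256.40 m.
Head difference: h(PZ-8) − h(PZ-10) = 263.70 − 256.40 = 7.30 m.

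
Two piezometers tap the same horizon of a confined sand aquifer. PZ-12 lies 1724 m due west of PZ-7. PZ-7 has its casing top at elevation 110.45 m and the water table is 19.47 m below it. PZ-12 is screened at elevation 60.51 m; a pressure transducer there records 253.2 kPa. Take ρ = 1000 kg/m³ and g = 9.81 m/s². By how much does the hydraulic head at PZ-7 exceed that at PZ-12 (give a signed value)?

Total head at PZ-7: h = 110.45 − 19.47 = 90.98 m.
Pressure head at PZ-12: ψ = P/(ρg) = 253.2×1000 / (1000 × 9.81) = 25.81 m.
Total head at PZ-12: h = z + ψ = 60.51 + 25.81 = 86.32 m.
Head difference: h(PZ-7) − h(PZ-12) = 90.98 − 86.32 = 4.66 m.

Δh ≈ 4.66 m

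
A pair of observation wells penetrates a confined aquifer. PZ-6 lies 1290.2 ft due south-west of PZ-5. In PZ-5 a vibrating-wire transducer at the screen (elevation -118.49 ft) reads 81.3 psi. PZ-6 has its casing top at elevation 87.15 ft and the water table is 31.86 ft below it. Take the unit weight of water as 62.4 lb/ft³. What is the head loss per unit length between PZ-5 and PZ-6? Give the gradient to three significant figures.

i ≈ 0.0107 ft/ft

Pressure head at PZ-5: ψ = 144·P/γ = 144 × 81.3 / 62.4 = 187.62 ft.
Total head at PZ-5: h = z + ψ = -118.49 + 187.62 = 69.13 ft.
Total head at PZ-6: h = 87.15 − 31.86 = 55.29 ft.
Head difference: h(PZ-5) − h(PZ-6) = 69.13 − 55.29 = 13.84 ft.
Hydraulic gradient: i = |Δh| / L = 13.84 / 1290.2 = 0.0107.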